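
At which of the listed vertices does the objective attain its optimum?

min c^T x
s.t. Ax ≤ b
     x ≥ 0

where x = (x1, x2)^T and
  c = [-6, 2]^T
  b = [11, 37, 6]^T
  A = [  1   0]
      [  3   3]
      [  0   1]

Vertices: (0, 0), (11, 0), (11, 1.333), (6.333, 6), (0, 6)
Evaluating z = -6x1 + 2x2 at each vertex:
  (0, 0): z = 0
  (11, 0): z = -66
  (11, 1.333): z = -63.33
  (6.333, 6): z = -26
  (0, 6): z = 12

The smallest value is z = -66, attained at (11, 0).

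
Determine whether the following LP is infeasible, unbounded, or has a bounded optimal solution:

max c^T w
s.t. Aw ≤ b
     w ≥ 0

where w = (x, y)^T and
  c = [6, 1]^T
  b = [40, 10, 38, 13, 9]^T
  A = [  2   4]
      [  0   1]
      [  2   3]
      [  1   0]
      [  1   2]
The point (9, 0) satisfies every constraint, so the LP is feasible; the constraints give x ≤ 13 and y ≤ 10, which with x, y ≥ 0 keep the feasible region inside a bounded box. A feasible, bounded LP attains a finite optimum at a vertex.

The LP has an optimal solution: (9, 0) with z = 54.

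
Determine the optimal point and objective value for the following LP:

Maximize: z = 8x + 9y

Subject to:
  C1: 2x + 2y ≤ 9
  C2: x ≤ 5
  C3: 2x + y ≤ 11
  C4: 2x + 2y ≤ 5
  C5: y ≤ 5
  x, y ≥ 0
Each vertex is the intersection of two constraint boundaries that also satisfies all remaining constraints:
  x = 0 and y = 0 → (0, 0)
  2x + 2y = 5 and y = 0 → (2.5, 0)
  2x + 2y = 5 and x = 0 → (0, 2.5)

Evaluating z = 8x + 9y at each vertex:
  (0, 0): z = 0
  (2.5, 0): z = 20
  (0, 2.5): z = 22.5

The maximum is at (0, 2.5) with z = 22.5.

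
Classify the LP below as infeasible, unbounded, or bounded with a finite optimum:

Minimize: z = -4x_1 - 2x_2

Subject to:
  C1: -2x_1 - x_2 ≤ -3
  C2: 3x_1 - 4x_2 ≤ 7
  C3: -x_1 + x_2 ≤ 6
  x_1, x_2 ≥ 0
Feasible point: (1, 1) satisfies every constraint, so the LP is feasible.
Direction d = (1, 1): for each constraint row a, a·d ≤ 0 —
  (-2)(1) + (-1)(1) = -3 ≤ 0
  (3)(1) + (-4)(1) = -1 ≤ 0
  (-1)(1) + (1)(1) = 0 ≤ 0
and d ≥ 0, so (1, 1) + t·d stays feasible for every t ≥ 0. Along this ray z = -4x_1 - 2x_2 changes by -6 per unit t, so z → −∞.

Unbounded: there is a feasible ray along which z → −∞.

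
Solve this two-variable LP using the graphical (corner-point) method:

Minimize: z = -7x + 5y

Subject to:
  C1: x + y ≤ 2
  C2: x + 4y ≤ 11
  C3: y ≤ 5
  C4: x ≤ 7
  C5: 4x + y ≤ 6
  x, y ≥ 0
Each vertex is the intersection of two constraint boundaries that also satisfies all remaining constraints:
  x = 0 and y = 0 → (0, 0)
  4x + y = 6 and y = 0 → (1.5, 0)
  x + y = 2 and 4x + y = 6 → (1.333, 0.6667)
  x + y = 2 and x = 0 → (0, 2)

Evaluating z = -7x + 5y at each vertex:
  (0, 0): z = 0
  (1.5, 0): z = -10.5
  (1.333, 0.6667): z = -6
  (0, 2): z = 10

The minimum is at (1.5, 0) with z = -10.5.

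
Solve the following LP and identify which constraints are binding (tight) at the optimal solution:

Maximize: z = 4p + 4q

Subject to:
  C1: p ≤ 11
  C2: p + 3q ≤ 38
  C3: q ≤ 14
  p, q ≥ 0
Optimal: p = 11, q = 9
Binding: C1, C2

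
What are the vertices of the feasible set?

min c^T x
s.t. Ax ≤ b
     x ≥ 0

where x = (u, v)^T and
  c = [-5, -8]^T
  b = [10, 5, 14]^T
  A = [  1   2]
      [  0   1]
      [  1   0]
Each vertex is the intersection of two constraint boundaries that also satisfies all remaining constraints:
  u = 0 and v = 0 → (0, 0)
  u + 2v = 10 and v = 0 → (10, 0)
  u + 2v = 10 and v = 5 → (0, 5)

Vertices: (0, 0), (10, 0), (0, 5)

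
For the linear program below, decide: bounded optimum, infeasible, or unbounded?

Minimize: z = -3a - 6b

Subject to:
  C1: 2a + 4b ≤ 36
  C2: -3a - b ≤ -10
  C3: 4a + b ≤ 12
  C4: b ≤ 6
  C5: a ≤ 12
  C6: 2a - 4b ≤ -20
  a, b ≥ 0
The point (1.5, 6) satisfies every constraint, so the LP is feasible; the constraints give a ≤ 12 and b ≤ 6, which with a, b ≥ 0 keep the feasible region inside a bounded box. A feasible, bounded LP attains a finite optimum at a vertex.

Bounded optimum: z* = -40.5 at (1.5, 6).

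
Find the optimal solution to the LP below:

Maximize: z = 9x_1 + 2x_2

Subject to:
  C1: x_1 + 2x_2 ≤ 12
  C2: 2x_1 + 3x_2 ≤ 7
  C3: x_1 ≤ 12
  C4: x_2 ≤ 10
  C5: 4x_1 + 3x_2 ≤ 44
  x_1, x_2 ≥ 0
Each vertex is the intersection of two constraint boundaries that also satisfies all remaining constraints:
  x_1 = 0 and x_2 = 0 → (0, 0)
  2x_1 + 3x_2 = 7 and x_2 = 0 → (3.5, 0)
  2x_1 + 3x_2 = 7 and x_1 = 0 → (0, 2.333)

Evaluating z = 9x_1 + 2x_2 at each vertex:
  (0, 0): z = 0
  (3.5, 0): z = 31.5
  (0, 2.333): z = 4.667

The maximum is at (3.5, 0) with z = 31.5.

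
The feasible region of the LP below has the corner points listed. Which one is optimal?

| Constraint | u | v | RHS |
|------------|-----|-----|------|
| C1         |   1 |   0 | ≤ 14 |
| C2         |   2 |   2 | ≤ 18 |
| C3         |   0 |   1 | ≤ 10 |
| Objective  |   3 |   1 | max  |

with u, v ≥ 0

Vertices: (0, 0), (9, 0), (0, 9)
Evaluating z = 3u + v at each vertex:
  (0, 0): z = 0
  (9, 0): z = 27
  (0, 9): z = 9

The largest value is z = 27, attained at (9, 0).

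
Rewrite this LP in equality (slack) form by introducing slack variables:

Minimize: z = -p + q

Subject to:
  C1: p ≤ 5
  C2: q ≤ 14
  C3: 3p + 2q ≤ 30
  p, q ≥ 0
min z = -p + q

s.t.
  p + s1 = 5
  q + s2 = 14
  3p + 2q + s3 = 30
  p, q, s1, s2, s3 ≥ 0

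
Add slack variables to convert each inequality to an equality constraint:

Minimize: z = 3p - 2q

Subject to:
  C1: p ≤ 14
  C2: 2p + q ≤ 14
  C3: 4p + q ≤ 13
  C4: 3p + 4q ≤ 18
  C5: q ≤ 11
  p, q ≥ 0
min z = 3p - 2q

s.t.
  p + s1 = 14
  2p + q + s2 = 14
  4p + q + s3 = 13
  3p + 4q + s4 = 18
  q + s5 = 11
  p, q, s1, s2, s3, s4, s5 ≥ 0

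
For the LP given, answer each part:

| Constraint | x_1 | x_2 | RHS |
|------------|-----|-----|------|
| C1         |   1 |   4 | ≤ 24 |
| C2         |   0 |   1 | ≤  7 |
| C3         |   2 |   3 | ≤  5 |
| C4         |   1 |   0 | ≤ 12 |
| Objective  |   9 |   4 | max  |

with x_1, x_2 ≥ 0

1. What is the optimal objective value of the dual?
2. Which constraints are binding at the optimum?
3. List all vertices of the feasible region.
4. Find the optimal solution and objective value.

1. 22.5 (by strong duality, equal to the primal optimum)
2. C3, x_2 ≥ 0
3. (0, 0), (2.5, 0), (0, 1.667)
4. x_1 = 2.5, x_2 = 0, z = 22.5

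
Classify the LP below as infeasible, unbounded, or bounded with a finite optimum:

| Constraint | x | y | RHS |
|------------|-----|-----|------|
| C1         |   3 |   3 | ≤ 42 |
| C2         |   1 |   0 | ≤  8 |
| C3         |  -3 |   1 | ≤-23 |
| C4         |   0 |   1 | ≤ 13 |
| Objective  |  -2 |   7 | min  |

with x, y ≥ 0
The point (8, 0) satisfies every constraint, so the LP is feasible; the constraints give x ≤ 8 and y ≤ 13, which with x, y ≥ 0 keep the feasible region inside a bounded box. A feasible, bounded LP attains a finite optimum at a vertex.

Evaluating z = -2x + 7y at each vertex:
  (7.667, 0): z = -15.33
  (8, 0): z = -16
  (8, 1): z = -9

Feasible with finite optimum z* = -16 at (8, 0).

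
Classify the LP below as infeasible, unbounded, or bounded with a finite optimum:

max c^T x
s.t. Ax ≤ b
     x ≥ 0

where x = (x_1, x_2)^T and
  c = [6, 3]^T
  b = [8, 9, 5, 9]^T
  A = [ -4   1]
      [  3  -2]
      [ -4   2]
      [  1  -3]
Feasible point: (0, 0) satisfies every constraint, so the LP is feasible.
Direction d = (2, 3): for each constraint row a, a·d ≤ 0 —
  (-4)(2) + (1)(3) = -5 ≤ 0
  (3)(2) + (-2)(3) = 0 ≤ 0
  (-4)(2) + (2)(3) = -2 ≤ 0
  (1)(2) + (-3)(3) = -7 ≤ 0
and d ≥ 0, so (0, 0) + t·d stays feasible for every t ≥ 0. Along this ray z = 6x_1 + 3x_2 changes by 21 per unit t, so z → +∞.

The LP is unbounded; z can be made arbitrarily large.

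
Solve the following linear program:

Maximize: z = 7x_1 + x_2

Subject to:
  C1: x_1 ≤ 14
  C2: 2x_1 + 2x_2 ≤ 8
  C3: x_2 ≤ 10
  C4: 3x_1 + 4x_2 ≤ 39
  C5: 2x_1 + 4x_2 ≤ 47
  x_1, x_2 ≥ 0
Each vertex is the intersection of two constraint boundaries that also satisfies all remaining constraints:
  x_1 = 0 and x_2 = 0 → (0, 0)
  2x_1 + 2x_2 = 8 and x_2 = 0 → (4, 0)
  2x_1 + 2x_2 = 8 and x_1 = 0 → (0, 4)

Evaluating z = 7x_1 + x_2 at each vertex:
  (0, 0): z = 0
  (4, 0): z = 28
  (0, 4): z = 4

The maximum is at (4, 0) with z = 28.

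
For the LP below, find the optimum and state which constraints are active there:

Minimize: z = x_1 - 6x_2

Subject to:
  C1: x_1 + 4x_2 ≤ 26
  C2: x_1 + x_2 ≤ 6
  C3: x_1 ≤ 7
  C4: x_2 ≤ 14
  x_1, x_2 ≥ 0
Optimal: x_1 = 0, x_2 = 6
Slack at optimum:
  C1: slack = 2
  C2: slack = 0 (binding)
  C3: slack = 7
  C4: slack = 8
  x_1 ≥ 0: x_1 = 0 (binding)
  x_2 ≥ 0: x_2 = 6
Binding constraints: C2, x_1 ≥ 0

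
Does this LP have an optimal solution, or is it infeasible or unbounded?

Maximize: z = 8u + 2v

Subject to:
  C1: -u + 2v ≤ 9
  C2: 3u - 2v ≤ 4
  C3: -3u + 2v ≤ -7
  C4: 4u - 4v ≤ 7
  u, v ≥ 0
C2 requires 3u - 2v ≤ 4, while C3 (-3u + 2v ≤ -7) is equivalent to 3u - 2v ≥ 7. Together they would need 7 ≤ 3u - 2v ≤ 4, which is impossible since 7 > 4. No point satisfies all constraints.

The feasible region is empty; the LP is infeasible.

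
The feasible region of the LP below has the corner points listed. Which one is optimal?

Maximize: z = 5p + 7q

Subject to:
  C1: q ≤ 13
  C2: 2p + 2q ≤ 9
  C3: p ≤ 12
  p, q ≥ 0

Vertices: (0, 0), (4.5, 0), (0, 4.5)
(0, 4.5) with z = 31.5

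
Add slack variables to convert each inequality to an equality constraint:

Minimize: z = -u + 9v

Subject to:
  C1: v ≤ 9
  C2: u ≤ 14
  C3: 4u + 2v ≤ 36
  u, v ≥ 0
min z = -u + 9v

s.t.
  v + s1 = 9
  u + s2 = 14
  4u + 2v + s3 = 36
  u, v, s1, s2, s3 ≥ 0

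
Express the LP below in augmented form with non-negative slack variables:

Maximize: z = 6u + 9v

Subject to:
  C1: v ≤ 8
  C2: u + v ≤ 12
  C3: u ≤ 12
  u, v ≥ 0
max z = 6u + 9v

s.t.
  v + s1 = 8
  u + v + s2 = 12
  u + s3 = 12
  u, v, s1, s2, s3 ≥ 0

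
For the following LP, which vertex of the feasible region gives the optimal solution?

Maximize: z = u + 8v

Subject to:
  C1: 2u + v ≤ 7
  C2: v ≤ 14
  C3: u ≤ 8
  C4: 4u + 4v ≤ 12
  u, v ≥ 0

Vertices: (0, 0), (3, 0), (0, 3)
Evaluating z = u + 8v at each vertex:
  (0, 0): z = 0
  (3, 0): z = 3
  (0, 3): z = 24

The largest value is z = 24, attained at (0, 3).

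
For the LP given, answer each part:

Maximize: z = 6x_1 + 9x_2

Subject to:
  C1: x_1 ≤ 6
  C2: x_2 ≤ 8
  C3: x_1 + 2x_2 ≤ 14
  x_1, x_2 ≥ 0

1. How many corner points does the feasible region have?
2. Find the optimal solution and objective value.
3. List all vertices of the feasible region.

1. 4
2. x_1 = 6, x_2 = 4, z = 72
3. (0, 0), (6, 0), (6, 4), (0, 7)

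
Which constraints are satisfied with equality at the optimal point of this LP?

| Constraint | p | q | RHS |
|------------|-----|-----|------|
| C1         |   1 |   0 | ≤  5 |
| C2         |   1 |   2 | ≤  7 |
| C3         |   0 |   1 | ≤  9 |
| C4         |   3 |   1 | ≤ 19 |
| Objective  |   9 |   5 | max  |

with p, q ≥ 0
Optimal: p = 5, q = 1
Binding: C1, C2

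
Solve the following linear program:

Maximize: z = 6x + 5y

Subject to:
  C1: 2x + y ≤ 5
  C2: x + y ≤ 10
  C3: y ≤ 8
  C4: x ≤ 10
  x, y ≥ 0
Each vertex is the intersection of two constraint boundaries that also satisfies all remaining constraints:
  x = 0 and y = 0 → (0, 0)
  2x + y = 5 and y = 0 → (2.5, 0)
  2x + y = 5 and x = 0 → (0, 5)

Evaluating z = 6x + 5y at each vertex:
  (0, 0): z = 0
  (2.5, 0): z = 15
  (0, 5): z = 25

The maximum is at (0, 5) with z = 25.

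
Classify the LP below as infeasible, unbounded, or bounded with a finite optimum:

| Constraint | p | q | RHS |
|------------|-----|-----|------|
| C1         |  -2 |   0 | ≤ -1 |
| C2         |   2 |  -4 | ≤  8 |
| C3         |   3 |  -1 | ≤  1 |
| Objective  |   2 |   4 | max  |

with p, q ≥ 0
Feasible point: (1, 2) satisfies every constraint, so the LP is feasible.
Direction d = (0, 1): for each constraint row a, a·d ≤ 0 —
  (-2)(0) + (0)(1) = 0 ≤ 0
  (2)(0) + (-4)(1) = -4 ≤ 0
  (3)(0) + (-1)(1) = -1 ≤ 0
and d ≥ 0, so (1, 2) + t·d stays feasible for every t ≥ 0. Along this ray z = 2p + 4q changes by 4 per unit t, so z → +∞.

The LP is unbounded; z can be made arbitrarily large.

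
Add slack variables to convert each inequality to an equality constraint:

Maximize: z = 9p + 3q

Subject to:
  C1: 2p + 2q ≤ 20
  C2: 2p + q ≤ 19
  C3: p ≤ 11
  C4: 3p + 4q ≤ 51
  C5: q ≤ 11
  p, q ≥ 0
max z = 9p + 3q

s.t.
  2p + 2q + s1 = 20
  2p + q + s2 = 19
  p + s3 = 11
  3p + 4q + s4 = 51
  q + s5 = 11
  p, q, s1, s2, s3, s4, s5 ≥ 0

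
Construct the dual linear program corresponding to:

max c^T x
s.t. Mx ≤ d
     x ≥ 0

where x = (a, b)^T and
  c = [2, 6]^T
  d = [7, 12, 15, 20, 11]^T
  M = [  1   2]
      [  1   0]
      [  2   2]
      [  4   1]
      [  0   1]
Minimize: z = 7y1 + 12y2 + 15y3 + 20y4 + 11y5

Subject to:
  C1: -y1 - y2 - 2y3 - 4y4 ≤ -2
  C2: -2y1 - 2y3 - y4 - y5 ≤ -6
  y1, y2, y3, y4, y5 ≥ 0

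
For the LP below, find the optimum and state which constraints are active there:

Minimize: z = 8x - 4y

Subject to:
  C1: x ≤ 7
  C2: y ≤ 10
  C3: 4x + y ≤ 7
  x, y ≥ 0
Optimal: x = 0, y = 7
Slack at optimum:
  C1: slack = 7
  C2: slack = 3
  C3: slack = 0 (binding)
  x ≥ 0: x = 0 (binding)
  y ≥ 0: y = 7
Binding constraints: C3, x ≥ 0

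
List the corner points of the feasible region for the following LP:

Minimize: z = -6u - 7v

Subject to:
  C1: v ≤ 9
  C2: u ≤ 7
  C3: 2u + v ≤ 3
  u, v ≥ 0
Each vertex is the intersection of two constraint boundaries that also satisfies all remaining constraints:
  u = 0 and v = 0 → (0, 0)
  2u + v = 3 and v = 0 → (1.5, 0)
  2u + v = 3 and u = 0 → (0, 3)

Vertices: (0, 0), (1.5, 0), (0, 3)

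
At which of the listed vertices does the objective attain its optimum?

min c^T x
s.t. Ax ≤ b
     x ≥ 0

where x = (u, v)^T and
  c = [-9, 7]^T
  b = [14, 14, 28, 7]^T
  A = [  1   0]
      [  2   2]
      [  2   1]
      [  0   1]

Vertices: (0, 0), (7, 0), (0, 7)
Evaluating z = -9u + 7v at each vertex:
  (0, 0): z = 0
  (7, 0): z = -63
  (0, 7): z = 49

The smallest value is z = -63, attained at (7, 0).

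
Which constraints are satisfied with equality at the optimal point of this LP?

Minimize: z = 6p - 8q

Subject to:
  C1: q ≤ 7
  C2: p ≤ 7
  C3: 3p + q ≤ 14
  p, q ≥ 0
Optimal: p = 0, q = 7
Slack at optimum:
  C1: slack = 0 (binding)
  C2: slack = 7
  C3: slack = 7
  p ≥ 0: p = 0 (binding)
  q ≥ 0: q = 7
Binding constraints: C1, p ≥ 0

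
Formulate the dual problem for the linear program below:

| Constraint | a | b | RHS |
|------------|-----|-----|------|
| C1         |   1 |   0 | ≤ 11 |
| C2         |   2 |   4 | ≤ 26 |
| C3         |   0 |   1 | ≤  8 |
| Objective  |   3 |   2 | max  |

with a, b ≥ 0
Minimize: z = 11y1 + 26y2 + 8y3

Subject to:
  C1: -y1 - 2y2 ≤ -3
  C2: -4y2 - y3 ≤ -2
  y1, y2, y3 ≥ 0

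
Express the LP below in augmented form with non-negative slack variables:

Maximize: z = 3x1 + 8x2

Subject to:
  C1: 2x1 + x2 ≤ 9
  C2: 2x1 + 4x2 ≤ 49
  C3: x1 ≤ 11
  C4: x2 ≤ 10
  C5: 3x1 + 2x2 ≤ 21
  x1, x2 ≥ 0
max z = 3x1 + 8x2

s.t.
  2x1 + x2 + s1 = 9
  2x1 + 4x2 + s2 = 49
  x1 + s3 = 11
  x2 + s4 = 10
  3x1 + 2x2 + s5 = 21
  x1, x2, s1, s2, s3, s4, s5 ≥ 0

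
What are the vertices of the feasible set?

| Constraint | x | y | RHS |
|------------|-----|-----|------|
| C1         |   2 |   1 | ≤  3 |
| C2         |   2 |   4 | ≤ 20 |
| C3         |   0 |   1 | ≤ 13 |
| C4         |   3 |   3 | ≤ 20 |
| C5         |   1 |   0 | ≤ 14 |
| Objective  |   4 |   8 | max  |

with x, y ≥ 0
Each vertex is the intersection of two constraint boundaries that also satisfies all remaining constraints:
  x = 0 and y = 0 → (0, 0)
  2x + y = 3 and y = 0 → (1.5, 0)
  2x + y = 3 and x = 0 → (0, 3)

Vertices: (0, 0), (1.5, 0), (0, 3)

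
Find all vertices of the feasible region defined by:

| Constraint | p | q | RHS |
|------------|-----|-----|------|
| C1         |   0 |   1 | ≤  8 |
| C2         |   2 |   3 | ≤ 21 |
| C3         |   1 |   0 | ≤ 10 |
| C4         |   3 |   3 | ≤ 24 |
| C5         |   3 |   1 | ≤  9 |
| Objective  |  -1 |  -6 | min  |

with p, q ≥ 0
Each vertex is the intersection of two constraint boundaries that also satisfies all remaining constraints:
  p = 0 and q = 0 → (0, 0)
  3p + q = 9 and q = 0 → (3, 0)
  2p + 3q = 21 and 3p + q = 9 → (0.8571, 6.429)
  2p + 3q = 21 and p = 0 → (0, 7)

Vertices: (0, 0), (3, 0), (0.8571, 6.429), (0, 7)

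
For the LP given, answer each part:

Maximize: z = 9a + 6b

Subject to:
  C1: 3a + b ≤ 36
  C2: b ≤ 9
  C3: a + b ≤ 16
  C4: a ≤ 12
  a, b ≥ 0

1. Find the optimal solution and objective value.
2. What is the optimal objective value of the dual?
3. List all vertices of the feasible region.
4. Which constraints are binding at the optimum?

1. a = 10, b = 6, z = 126
2. 126 (by strong duality, equal to the primal optimum)
3. (0, 0), (12, 0), (10, 6), (7, 9), (0, 9)
4. C1, C3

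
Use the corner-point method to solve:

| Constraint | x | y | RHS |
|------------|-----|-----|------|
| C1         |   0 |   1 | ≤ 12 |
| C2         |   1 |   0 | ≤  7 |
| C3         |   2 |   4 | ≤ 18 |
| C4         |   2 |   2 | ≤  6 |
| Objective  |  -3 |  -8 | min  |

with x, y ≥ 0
x = 0, y = 3, z = -24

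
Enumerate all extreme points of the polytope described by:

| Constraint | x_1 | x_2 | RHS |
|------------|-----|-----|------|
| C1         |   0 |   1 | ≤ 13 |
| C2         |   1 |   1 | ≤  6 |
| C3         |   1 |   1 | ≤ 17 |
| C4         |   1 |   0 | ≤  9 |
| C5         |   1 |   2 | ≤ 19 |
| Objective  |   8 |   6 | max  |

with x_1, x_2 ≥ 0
Each vertex is the intersection of two constraint boundaries that also satisfies all remaining constraints:
  x_1 = 0 and x_2 = 0 → (0, 0)
  x_1 + x_2 = 6 and x_2 = 0 → (6, 0)
  x_1 + x_2 = 6 and x_1 = 0 → (0, 6)

Vertices: (0, 0), (6, 0), (0, 6)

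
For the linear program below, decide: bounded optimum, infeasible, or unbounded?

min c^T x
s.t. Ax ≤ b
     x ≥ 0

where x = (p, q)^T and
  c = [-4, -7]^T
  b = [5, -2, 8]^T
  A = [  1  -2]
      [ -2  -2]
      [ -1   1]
Feasible point: (0, 1) satisfies every constraint, so the LP is feasible.
Direction d = (1, 1): for each constraint row a, a·d ≤ 0 —
  (1)(1) + (-2)(1) = -1 ≤ 0
  (-2)(1) + (-2)(1) = -4 ≤ 0
  (-1)(1) + (1)(1) = 0 ≤ 0
and d ≥ 0, so (0, 1) + t·d stays feasible for every t ≥ 0. Along this ray z = -4p - 7q changes by -11 per unit t, so z → −∞.

Unbounded: there is a feasible ray along which z → −∞.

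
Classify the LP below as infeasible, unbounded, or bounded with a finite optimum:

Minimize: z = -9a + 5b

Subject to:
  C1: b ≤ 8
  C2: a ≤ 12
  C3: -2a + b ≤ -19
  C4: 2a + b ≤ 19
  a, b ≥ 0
The point (9.5, 0) satisfies every constraint, so the LP is feasible; the constraints give a ≤ 12 and b ≤ 8, which with a, b ≥ 0 keep the feasible region inside a bounded box. A feasible, bounded LP attains a finite optimum at a vertex.

Bounded optimum: z* = -85.5 at (9.5, 0).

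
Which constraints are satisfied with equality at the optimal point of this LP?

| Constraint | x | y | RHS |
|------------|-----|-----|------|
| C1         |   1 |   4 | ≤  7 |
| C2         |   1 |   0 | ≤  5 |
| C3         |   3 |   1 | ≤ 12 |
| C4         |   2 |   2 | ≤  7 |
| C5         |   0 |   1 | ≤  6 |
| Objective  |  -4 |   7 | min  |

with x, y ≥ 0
Optimal: x = 3.5, y = 0
Slack at optimum:
  C1: slack = 3.5
  C2: slack = 1.5
  C3: slack = 1.5
  C4: slack = 0 (binding)
  C5: slack = 6
  x ≥ 0: x = 3.5
  y ≥ 0: y = 0 (binding)
Binding constraints: C4, y ≥ 0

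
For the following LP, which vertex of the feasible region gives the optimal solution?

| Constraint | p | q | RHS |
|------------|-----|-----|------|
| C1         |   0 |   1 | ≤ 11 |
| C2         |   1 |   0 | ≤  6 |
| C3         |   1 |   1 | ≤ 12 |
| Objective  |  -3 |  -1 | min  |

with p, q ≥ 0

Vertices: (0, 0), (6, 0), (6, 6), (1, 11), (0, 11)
Evaluating z = -3p - q at each vertex:
  (0, 0): z = 0
  (6, 0): z = -18
  (6, 6): z = -24
  (1, 11): z = -14
  (0, 11): z = -11

The smallest value is z = -24, attained at (6, 6).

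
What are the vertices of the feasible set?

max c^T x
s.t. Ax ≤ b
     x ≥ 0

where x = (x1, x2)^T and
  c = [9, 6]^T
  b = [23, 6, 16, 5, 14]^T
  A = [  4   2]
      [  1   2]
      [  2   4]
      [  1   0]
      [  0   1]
Each vertex is the intersection of two constraint boundaries that also satisfies all remaining constraints:
  x1 = 0 and x2 = 0 → (0, 0)
  x1 = 5 and x2 = 0 → (5, 0)
  x1 + 2x2 = 6 and x1 = 5 → (5, 0.5)
  x1 + 2x2 = 6 and x1 = 0 → (0, 3)

Vertices: (0, 0), (5, 0), (5, 0.5), (0, 3)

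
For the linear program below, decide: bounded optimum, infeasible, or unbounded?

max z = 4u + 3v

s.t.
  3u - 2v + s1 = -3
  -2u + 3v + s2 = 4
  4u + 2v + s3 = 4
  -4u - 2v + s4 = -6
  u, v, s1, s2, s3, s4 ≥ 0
The row 4u + 2v + s3 = 4 with s3 ≥ 0 requires 4u + 2v ≤ 4, while the row -4u - 2v + s4 = -6 with s4 ≥ 0 is equivalent to 4u + 2v ≥ 6. Together they would need 6 ≤ 4u + 2v ≤ 4, which is impossible since 6 > 4. No point satisfies all constraints.

Infeasible: no point satisfies all constraints simultaneously.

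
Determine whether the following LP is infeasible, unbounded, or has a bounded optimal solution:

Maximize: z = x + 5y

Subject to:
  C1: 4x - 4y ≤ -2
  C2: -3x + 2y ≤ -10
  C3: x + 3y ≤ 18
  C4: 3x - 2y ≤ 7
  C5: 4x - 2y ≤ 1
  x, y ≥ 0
C4 requires 3x - 2y ≤ 7, while C2 (-3x + 2y ≤ -10) is equivalent to 3x - 2y ≥ 10. Together they would need 10 ≤ 3x - 2y ≤ 7, which is impossible since 10 > 7. No point satisfies all constraints.

The feasible region is empty; the LP is infeasible.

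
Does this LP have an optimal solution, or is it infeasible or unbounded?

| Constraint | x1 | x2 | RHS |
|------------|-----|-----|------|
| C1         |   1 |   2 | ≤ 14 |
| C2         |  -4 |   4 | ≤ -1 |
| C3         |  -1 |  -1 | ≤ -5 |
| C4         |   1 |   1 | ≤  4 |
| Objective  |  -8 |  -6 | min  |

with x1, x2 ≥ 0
C4 requires x1 + x2 ≤ 4, while C3 (-x1 - x2 ≤ -5) is equivalent to x1 + x2 ≥ 5. Together they would need 5 ≤ x1 + x2 ≤ 4, which is impossible since 5 > 4. No point satisfies all constraints.

The feasible region is empty; the LP is infeasible.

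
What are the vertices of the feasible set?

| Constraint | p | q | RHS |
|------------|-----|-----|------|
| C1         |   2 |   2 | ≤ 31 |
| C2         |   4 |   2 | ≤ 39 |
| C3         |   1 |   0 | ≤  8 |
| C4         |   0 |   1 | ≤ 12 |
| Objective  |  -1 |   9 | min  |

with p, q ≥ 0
Each vertex is the intersection of two constraint boundaries that also satisfies all remaining constraints:
  p = 0 and q = 0 → (0, 0)
  p = 8 and q = 0 → (8, 0)
  4p + 2q = 39 and p = 8 → (8, 3.5)
  2p + 2q = 31 and 4p + 2q = 39 → (4, 11.5)
  2p + 2q = 31 and q = 12 → (3.5, 12)
  q = 12 and p = 0 → (0, 12)

Vertices: (0, 0), (8, 0), (8, 3.5), (4, 11.5), (3.5, 12), (0, 12)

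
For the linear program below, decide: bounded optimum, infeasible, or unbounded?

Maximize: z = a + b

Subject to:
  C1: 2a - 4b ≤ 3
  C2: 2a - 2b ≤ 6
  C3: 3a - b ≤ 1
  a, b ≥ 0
Feasible point: (0, 0) satisfies every constraint, so the LP is feasible.
Direction d = (0, 1): for each constraint row a, a·d ≤ 0 —
  (2)(0) + (-4)(1) = -4 ≤ 0
  (2)(0) + (-2)(1) = -2 ≤ 0
  (3)(0) + (-1)(1) = -1 ≤ 0
and d ≥ 0, so (0, 0) + t·d stays feasible for every t ≥ 0. Along this ray z = a + b changes by 1 per unit t, so z → +∞.

Unbounded: there is a feasible ray along which z → +∞.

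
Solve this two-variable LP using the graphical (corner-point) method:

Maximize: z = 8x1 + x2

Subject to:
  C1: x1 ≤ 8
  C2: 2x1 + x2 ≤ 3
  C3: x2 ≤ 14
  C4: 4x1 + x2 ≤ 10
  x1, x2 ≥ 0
Each vertex is the intersection of two constraint boundaries that also satisfies all remaining constraints:
  x1 = 0 and x2 = 0 → (0, 0)
  2x1 + x2 = 3 and x2 = 0 → (1.5, 0)
  2x1 + x2 = 3 and x1 = 0 → (0, 3)

Evaluating z = 8x1 + x2 at each vertex:
  (0, 0): z = 0
  (1.5, 0): z = 12
  (0, 3): z = 3

The maximum is at (1.5, 0) with z = 12.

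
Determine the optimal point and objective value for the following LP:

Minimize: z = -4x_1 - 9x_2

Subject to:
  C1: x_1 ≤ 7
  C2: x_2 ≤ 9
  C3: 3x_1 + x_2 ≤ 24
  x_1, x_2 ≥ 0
x_1 = 5, x_2 = 9, z = -101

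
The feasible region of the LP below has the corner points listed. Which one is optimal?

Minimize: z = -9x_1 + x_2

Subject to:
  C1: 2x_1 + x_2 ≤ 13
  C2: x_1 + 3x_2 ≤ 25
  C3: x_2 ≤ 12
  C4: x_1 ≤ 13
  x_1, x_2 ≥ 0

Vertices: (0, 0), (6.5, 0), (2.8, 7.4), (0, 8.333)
Evaluating z = -9x_1 + x_2 at each vertex:
  (0, 0): z = 0
  (6.5, 0): z = -58.5
  (2.8, 7.4): z = -17.8
  (0, 8.333): z = 8.333

The smallest value is z = -58.5, attained at (6.5, 0).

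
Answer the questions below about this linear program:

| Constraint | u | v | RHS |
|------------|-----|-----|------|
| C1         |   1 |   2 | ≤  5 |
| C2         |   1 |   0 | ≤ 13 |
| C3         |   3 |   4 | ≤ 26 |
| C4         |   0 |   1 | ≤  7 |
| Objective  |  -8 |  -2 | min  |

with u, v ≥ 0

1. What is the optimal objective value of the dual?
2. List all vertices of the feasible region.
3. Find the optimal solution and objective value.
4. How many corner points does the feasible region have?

1. -40 (by strong duality, equal to the primal optimum)
2. (0, 0), (5, 0), (0, 2.5)
3. u = 5, v = 0, z = -40
4. 3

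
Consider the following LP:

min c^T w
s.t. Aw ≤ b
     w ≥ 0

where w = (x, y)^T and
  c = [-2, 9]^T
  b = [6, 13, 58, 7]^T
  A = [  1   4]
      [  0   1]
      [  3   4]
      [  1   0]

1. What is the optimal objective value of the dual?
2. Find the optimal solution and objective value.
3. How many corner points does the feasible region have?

1. -12 (by strong duality, equal to the primal optimum)
2. x = 6, y = 0, z = -12
3. 3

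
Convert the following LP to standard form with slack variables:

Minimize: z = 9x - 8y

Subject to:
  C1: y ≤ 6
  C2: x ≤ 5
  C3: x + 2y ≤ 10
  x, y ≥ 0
min z = 9x - 8y

s.t.
  y + s1 = 6
  x + s2 = 5
  x + 2y + s3 = 10
  x, y, s1, s2, s3 ≥ 0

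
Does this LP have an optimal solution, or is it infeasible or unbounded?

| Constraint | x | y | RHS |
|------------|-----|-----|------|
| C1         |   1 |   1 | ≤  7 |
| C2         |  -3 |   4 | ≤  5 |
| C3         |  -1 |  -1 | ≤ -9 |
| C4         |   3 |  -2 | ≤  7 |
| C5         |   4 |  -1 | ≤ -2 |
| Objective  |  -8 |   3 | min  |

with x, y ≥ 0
C1 requires x + y ≤ 7, while C3 (-x - y ≤ -9) is equivalent to x + y ≥ 9. Together they would need 9 ≤ x + y ≤ 7, which is impossible since 9 > 7. No point satisfies all constraints.

Infeasible — the constraint set is empty.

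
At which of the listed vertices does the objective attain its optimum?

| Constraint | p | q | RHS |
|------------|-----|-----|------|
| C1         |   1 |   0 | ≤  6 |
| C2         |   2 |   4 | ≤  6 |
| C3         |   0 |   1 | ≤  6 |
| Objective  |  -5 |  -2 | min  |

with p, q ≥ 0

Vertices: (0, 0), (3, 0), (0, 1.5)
(3, 0) with z = -15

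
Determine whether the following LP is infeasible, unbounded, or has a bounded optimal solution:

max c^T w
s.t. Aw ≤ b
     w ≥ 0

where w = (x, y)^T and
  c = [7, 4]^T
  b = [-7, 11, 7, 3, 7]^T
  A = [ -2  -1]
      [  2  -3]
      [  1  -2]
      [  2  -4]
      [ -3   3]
Feasible point: (3, 1) satisfies every constraint, so the LP is feasible.
Direction d = (1, 1): for each constraint row a, a·d ≤ 0 —
  (-2)(1) + (-1)(1) = -3 ≤ 0
  (2)(1) + (-3)(1) = -1 ≤ 0
  (1)(1) + (-2)(1) = -1 ≤ 0
  (2)(1) + (-4)(1) = -2 ≤ 0
  (-3)(1) + (3)(1) = 0 ≤ 0
and d ≥ 0, so (3, 1) + t·d stays feasible for every t ≥ 0. Along this ray z = 7x + 4y changes by 11 per unit t, so z → +∞.

Unbounded — the objective can increase without bound over the feasible region.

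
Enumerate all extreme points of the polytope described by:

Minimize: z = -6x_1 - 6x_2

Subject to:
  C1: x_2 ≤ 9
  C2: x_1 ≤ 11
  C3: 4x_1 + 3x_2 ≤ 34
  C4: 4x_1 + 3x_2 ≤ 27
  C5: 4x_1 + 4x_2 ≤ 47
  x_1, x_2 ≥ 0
Each vertex is the intersection of two constraint boundaries that also satisfies all remaining constraints:
  x_1 = 0 and x_2 = 0 → (0, 0)
  4x_1 + 3x_2 = 27 and x_2 = 0 → (6.75, 0)
  x_2 = 9 and 4x_1 + 3x_2 = 27 → (0, 9)

Vertices: (0, 0), (6.75, 0), (0, 9)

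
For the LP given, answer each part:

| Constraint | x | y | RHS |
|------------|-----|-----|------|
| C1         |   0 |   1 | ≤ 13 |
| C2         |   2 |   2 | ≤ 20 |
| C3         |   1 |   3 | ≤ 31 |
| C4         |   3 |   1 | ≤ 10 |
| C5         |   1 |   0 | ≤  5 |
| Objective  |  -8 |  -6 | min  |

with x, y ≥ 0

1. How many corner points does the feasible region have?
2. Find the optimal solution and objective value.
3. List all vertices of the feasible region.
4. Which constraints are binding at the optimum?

1. 3
2. x = 0, y = 10, z = -60
3. (0, 0), (3.333, 0), (0, 10)
4. C2, C4, x ≥ 0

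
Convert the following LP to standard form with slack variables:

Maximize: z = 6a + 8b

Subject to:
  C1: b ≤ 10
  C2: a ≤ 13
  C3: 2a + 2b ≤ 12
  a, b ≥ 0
max z = 6a + 8b

s.t.
  b + s1 = 10
  a + s2 = 13
  2a + 2b + s3 = 12
  a, b, s1, s2, s3 ≥ 0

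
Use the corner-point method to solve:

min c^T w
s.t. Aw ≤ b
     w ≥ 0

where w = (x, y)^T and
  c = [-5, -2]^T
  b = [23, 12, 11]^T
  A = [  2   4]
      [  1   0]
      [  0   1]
x = 11.5, y = 0, z = -57.5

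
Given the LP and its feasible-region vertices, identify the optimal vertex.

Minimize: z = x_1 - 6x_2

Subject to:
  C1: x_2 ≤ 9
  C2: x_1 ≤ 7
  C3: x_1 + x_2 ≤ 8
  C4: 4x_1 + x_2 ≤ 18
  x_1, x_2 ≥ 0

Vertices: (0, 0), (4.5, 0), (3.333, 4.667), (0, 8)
(0, 8) with z = -48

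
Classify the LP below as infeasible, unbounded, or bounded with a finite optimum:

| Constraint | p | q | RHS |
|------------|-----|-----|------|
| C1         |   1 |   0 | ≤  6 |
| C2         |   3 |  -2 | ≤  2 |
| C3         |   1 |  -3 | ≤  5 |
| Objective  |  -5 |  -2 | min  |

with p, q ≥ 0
Feasible point: (0, 0) satisfies every constraint, so the LP is feasible.
Direction d = (0, 1): for each constraint row a, a·d ≤ 0 —
  (1)(0) + (0)(1) = 0 ≤ 0
  (3)(0) + (-2)(1) = -2 ≤ 0
  (1)(0) + (-3)(1) = -3 ≤ 0
and d ≥ 0, so (0, 0) + t·d stays feasible for every t ≥ 0. Along this ray z = -5p - 2q changes by -2 per unit t, so z → −∞.

The LP is unbounded; z can be made arbitrarily small.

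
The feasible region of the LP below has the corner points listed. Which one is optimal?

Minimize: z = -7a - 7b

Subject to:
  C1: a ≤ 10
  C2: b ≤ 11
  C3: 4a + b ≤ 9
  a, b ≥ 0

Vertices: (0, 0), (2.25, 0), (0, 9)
Evaluating z = -7a - 7b at each vertex:
  (0, 0): z = 0
  (2.25, 0): z = -15.75
  (0, 9): z = -63

The smallest value is z = -63, attained at (0, 9).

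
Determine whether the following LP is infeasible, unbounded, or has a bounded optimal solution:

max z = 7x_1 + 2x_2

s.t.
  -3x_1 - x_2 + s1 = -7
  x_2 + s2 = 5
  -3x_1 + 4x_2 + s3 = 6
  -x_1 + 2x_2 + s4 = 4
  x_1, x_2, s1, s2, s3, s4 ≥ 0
Feasible point: (2, 1) satisfies every constraint, so the LP is feasible.
Direction d = (1, 0): for each constraint row a, a·d ≤ 0 —
  (-3)(1) + (-1)(0) = -3 ≤ 0
  (0)(1) + (1)(0) = 0 ≤ 0
  (-3)(1) + (4)(0) = -3 ≤ 0
  (-1)(1) + (2)(0) = -1 ≤ 0
and d ≥ 0, so (2, 1) + t·d stays feasible for every t ≥ 0. Along this ray z = 7x_1 + 2x_2 changes by 7 per unit t, so z → +∞.

The LP is unbounded; z can be made arbitrarily large.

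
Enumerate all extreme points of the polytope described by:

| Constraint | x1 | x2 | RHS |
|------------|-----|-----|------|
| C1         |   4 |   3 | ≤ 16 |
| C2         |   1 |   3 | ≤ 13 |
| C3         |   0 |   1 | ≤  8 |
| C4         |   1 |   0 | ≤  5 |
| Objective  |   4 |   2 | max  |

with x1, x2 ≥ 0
Each vertex is the intersection of two constraint boundaries that also satisfies all remaining constraints:
  x1 = 0 and x2 = 0 → (0, 0)
  4x1 + 3x2 = 16 and x2 = 0 → (4, 0)
  4x1 + 3x2 = 16 and x1 + 3x2 = 13 → (1, 4)
  x1 + 3x2 = 13 and x1 = 0 → (0, 4.333)

Vertices: (0, 0), (4, 0), (1, 4), (0, 4.333)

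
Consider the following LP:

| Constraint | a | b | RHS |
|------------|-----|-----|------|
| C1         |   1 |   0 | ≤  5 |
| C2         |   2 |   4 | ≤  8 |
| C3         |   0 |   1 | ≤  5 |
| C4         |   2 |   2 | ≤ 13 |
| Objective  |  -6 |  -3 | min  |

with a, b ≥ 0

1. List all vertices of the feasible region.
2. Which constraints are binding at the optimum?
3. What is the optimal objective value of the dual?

1. (0, 0), (4, 0), (0, 2)
2. C2, b ≥ 0
3. -24 (by strong duality, equal to the primal optimum)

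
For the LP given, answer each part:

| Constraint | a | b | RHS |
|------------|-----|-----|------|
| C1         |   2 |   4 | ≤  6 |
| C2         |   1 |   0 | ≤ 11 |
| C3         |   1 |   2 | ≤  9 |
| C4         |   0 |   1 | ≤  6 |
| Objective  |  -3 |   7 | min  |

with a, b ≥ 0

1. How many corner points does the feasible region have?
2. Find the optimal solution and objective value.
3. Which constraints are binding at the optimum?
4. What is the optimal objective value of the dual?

1. 3
2. a = 3, b = 0, z = -9
3. C1, b ≥ 0
4. -9 (by strong duality, equal to the primal optimum)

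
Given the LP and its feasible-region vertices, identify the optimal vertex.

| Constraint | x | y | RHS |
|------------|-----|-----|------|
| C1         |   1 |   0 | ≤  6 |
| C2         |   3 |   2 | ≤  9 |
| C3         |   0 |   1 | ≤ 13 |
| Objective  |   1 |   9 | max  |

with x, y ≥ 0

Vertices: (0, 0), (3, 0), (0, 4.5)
(0, 4.5) with z = 40.5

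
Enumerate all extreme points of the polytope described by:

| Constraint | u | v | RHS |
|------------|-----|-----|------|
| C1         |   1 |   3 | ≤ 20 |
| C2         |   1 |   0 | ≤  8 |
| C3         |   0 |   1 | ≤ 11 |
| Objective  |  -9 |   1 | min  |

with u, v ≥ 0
Each vertex is the intersection of two constraint boundaries that also satisfies all remaining constraints:
  u = 0 and v = 0 → (0, 0)
  u = 8 and v = 0 → (8, 0)
  u + 3v = 20 and u = 8 → (8, 4)
  u + 3v = 20 and u = 0 → (0, 6.667)

Vertices: (0, 0), (8, 0), (8, 4), (0, 6.667)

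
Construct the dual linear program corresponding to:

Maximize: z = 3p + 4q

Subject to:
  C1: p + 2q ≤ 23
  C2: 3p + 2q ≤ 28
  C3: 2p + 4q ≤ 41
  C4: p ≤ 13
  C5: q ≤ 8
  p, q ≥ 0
Minimize: z = 23y1 + 28y2 + 41y3 + 13y4 + 8y5

Subject to:
  C1: -y1 - 3y2 - 2y3 - y4 ≤ -3
  C2: -2y1 - 2y2 - 4y3 - y5 ≤ -4
  y1, y2, y3, y4, y5 ≥ 0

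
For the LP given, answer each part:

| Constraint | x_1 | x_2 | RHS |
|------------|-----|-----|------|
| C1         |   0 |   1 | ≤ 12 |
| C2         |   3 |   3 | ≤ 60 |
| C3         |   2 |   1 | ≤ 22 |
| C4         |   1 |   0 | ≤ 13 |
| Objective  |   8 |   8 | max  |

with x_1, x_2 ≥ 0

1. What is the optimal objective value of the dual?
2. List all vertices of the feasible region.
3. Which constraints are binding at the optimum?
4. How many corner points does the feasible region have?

1. 136 (by strong duality, equal to the primal optimum)
2. (0, 0), (11, 0), (5, 12), (0, 12)
3. C1, C3
4. 4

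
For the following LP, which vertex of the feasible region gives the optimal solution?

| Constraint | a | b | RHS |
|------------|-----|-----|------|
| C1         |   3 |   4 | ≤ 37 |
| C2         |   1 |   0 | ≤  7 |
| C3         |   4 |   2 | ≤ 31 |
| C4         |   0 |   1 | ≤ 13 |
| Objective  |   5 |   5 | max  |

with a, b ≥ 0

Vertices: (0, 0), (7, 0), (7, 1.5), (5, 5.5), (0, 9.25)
Evaluating z = 5a + 5b at each vertex:
  (0, 0): z = 0
  (7, 0): z = 35
  (7, 1.5): z = 42.5
  (5, 5.5): z = 52.5
  (0, 9.25): z = 46.25

The largest value is z = 52.5, attained at (5, 5.5).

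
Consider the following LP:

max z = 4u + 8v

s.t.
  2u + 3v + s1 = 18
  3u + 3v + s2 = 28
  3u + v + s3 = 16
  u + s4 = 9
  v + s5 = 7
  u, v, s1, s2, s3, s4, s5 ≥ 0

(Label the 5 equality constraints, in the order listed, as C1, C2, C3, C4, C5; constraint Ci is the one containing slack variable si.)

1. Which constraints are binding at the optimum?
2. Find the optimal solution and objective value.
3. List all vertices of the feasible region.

1. C1, u ≥ 0
2. u = 0, v = 6, z = 48
3. (0, 0), (5.333, 0), (4.286, 3.143), (0, 6)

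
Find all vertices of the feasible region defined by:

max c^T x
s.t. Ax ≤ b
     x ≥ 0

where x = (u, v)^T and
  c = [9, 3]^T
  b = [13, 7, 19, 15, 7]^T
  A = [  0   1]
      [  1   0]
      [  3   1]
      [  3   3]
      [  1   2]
Each vertex is the intersection of two constraint boundaries that also satisfies all remaining constraints:
  u = 0 and v = 0 → (0, 0)
  3u + 3v = 15 and v = 0 → (5, 0)
  3u + 3v = 15 and u + 2v = 7 → (3, 2)
  u + 2v = 7 and u = 0 → (0, 3.5)

Vertices: (0, 0), (5, 0), (3, 2), (0, 3.5)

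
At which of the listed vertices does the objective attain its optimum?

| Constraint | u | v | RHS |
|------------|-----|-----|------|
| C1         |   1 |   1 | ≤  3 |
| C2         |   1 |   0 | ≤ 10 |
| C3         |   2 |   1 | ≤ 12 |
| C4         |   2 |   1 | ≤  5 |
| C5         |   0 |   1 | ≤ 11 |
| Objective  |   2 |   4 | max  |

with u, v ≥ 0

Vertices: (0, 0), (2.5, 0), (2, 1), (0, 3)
Evaluating z = 2u + 4v at each vertex:
  (0, 0): z = 0
  (2.5, 0): z = 5
  (2, 1): z = 8
  (0, 3): z = 12

The largest value is z = 12, attained at (0, 3).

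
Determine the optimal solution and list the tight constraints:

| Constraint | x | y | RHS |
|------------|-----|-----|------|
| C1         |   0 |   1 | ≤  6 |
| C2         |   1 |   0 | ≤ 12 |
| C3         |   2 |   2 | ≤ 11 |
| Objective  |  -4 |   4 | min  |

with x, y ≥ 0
Optimal: x = 5.5, y = 0
Slack at optimum:
  C1: slack = 6
  C2: slack = 6.5
  C3: slack = 0 (binding)
  x ≥ 0: x = 5.5
  y ≥ 0: y = 0 (binding)
Binding constraints: C3, y ≥ 0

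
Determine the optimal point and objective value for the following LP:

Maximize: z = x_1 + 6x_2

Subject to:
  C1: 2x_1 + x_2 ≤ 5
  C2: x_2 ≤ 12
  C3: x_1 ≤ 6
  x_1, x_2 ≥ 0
Each vertex is the intersection of two constraint boundaries that also satisfies all remaining constraints:
  x_1 = 0 and x_2 = 0 → (0, 0)
  2x_1 + x_2 = 5 and x_2 = 0 → (2.5, 0)
  2x_1 + x_2 = 5 and x_1 = 0 → (0, 5)

Evaluating z = x_1 + 6x_2 at each vertex:
  (0, 0): z = 0
  (2.5, 0): z = 2.5
  (0, 5): z = 30

The maximum is at (0, 5) with z = 30.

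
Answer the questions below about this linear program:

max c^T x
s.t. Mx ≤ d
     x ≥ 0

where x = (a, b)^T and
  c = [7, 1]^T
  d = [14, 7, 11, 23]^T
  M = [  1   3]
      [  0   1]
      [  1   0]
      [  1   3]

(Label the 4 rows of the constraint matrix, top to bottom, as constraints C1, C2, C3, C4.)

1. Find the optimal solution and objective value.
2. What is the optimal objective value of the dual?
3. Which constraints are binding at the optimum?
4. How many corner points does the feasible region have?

1. a = 11, b = 1, z = 78
2. 78 (by strong duality, equal to the primal optimum)
3. C1, C3
4. 4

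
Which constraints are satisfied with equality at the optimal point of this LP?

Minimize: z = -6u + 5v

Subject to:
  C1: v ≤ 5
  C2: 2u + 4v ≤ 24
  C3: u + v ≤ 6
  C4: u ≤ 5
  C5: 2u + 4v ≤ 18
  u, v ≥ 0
Optimal: u = 5, v = 0
Slack at optimum:
  C1: slack = 5
  C2: slack = 14
  C3: slack = 1
  C4: slack = 0 (binding)
  C5: slack = 8
  u ≥ 0: u = 5
  v ≥ 0: v = 0 (binding)
Binding constraints: C4, v ≥ 0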